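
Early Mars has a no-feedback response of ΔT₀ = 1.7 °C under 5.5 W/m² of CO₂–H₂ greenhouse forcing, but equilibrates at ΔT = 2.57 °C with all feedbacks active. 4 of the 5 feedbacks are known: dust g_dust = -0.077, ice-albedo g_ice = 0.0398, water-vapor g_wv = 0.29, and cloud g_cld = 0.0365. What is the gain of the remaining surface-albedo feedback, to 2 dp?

Amplification A = ΔT/ΔT₀ = 2.57/1.7 = 1.512.
Total gain g = 1 − 1/A = 1 − 1/1.512 = 0.3386.
Known gains sum to -0.077 + 0.0398 + 0.29 + 0.0365 = 0.2893.
g_alb = 0.3386 − 0.2893 = 0.05.

0.05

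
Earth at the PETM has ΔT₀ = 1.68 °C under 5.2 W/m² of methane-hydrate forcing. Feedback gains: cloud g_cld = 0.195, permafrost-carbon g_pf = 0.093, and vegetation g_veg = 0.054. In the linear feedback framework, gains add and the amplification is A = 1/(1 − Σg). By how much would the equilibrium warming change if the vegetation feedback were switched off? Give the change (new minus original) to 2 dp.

Original: g = 0.342, ΔT = 1.68/(1−0.342) = 2.5532 °C.
Without vegetation: g' = 0.288, ΔT' = 1.68/(1−0.288) = 2.3596 °C.
Change = 2.3596 − 2.5532 = -0.19 °C.

-0.19 °C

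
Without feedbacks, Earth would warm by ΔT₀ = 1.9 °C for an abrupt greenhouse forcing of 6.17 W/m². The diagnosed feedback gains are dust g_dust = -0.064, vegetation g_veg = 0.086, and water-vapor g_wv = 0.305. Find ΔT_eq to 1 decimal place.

2.8 °C

Total gain g = -0.064 + 0.086 + 0.305 = 0.327.
Amplification A = 1/(1 − 0.327) = 1.486.
ΔT = 1.9 × 1.486 = 2.8 °C.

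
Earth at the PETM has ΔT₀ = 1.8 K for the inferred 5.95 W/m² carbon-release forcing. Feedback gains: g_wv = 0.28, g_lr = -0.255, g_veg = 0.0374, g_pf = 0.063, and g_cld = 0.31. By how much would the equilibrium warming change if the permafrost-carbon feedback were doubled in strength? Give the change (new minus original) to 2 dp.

Original: g = 0.4354, ΔT = 1.8/(1−0.4354) = 3.1881 K.
With doubled permafrost-carbon: g' = 0.4984, ΔT' = 1.8/(1−0.4984) = 3.5885 K.
Change = 3.5885 − 3.1881 = 0.40 K.

0.40 K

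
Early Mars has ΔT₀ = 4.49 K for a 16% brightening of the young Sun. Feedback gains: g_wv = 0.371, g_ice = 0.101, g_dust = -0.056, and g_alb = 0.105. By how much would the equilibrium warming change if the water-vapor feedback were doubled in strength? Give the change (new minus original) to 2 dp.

32.20 K

Original: g = 0.521, ΔT = 4.49/(1−0.521) = 9.3737 K.
With doubled water-vapor: g' = 0.892, ΔT' = 4.49/(1−0.892) = 41.5741 K.
Change = 41.5741 − 9.3737 = 32.20 K.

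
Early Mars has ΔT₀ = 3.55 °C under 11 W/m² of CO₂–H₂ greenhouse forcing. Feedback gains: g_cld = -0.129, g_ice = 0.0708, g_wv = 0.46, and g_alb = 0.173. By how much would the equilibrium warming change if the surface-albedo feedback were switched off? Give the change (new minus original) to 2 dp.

-2.41 °C

Original: g = 0.5748, ΔT = 3.55/(1−0.5748) = 8.3490 °C.
Without surface-albedo: g' = 0.4018, ΔT' = 3.55/(1−0.4018) = 5.9345 °C.
Change = 5.9345 − 8.3490 = -2.41 °C.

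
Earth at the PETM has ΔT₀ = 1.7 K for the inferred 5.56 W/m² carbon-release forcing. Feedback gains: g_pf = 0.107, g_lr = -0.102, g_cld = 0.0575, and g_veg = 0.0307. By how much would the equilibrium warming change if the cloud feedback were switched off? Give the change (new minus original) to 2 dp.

Original: g = 0.0932, ΔT = 1.7/(1−0.0932) = 1.8747 K.
Without cloud: g' = 0.0357, ΔT' = 1.7/(1−0.0357) = 1.7629 K.
Change = 1.7629 − 1.8747 = -0.11 K.

-0.11 K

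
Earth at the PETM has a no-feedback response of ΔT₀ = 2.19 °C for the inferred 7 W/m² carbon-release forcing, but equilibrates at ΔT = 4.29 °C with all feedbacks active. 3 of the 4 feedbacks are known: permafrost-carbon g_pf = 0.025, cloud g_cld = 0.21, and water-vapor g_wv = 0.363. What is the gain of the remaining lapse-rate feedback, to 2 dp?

Amplification A = ΔT/ΔT₀ = 4.29/2.19 = 1.959.
Total gain g = 1 − 1/A = 1 − 1/1.959 = 0.4895.
Known gains sum to 0.025 + 0.21 + 0.363 = 0.598.
g_lr = 0.4895 − 0.598 = -0.11.

-0.11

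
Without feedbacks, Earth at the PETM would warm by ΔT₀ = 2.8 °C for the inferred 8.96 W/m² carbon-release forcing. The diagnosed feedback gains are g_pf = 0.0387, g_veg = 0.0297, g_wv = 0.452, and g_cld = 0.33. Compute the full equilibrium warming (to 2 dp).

18.72 °C

Total gain g = 0.0387 + 0.0297 + 0.452 + 0.33 = 0.8504.
Amplification A = 1/(1 − 0.8504) = 6.684.
ΔT = 2.8 × 6.684 = 18.72 °C.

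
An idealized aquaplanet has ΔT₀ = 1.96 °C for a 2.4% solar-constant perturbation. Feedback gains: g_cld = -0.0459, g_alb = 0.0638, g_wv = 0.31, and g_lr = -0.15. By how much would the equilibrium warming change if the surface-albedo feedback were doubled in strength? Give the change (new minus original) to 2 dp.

Original: g = 0.1779, ΔT = 1.96/(1−0.1779) = 2.3841 °C.
With doubled surface-albedo: g' = 0.2417, ΔT' = 1.96/(1−0.2417) = 2.5847 °C.
Change = 2.5847 − 2.3841 = 0.20 °C.

0.20 °C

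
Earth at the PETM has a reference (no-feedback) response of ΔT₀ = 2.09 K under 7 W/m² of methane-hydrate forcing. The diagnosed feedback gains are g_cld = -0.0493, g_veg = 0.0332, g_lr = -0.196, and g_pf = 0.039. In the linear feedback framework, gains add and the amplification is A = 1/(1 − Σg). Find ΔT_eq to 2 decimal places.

Total gain g = -0.0493 + 0.0332 − 0.196 + 0.039 = -0.1731.
Amplification A = 1/(1 + 0.1731) = 0.8524.
ΔT = 2.09 × 0.8524 = 1.78 K.

1.78 K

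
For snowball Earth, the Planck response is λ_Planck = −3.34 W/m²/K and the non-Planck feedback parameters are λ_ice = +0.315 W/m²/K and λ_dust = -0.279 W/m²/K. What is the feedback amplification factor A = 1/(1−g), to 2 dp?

Convert to gains: g_ice = 0.315/3.34 = 0.09431; g_dust = -0.279/3.34 = -0.08353.
Total gain g = 0.01078.
A = 1/(1 − 0.01078) = 1.01.

1.01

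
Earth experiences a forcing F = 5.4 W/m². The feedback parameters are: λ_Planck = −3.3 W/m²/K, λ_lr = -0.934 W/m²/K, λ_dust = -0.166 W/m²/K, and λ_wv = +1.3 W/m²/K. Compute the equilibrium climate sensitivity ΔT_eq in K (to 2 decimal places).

1.74 K

Net feedback parameter λ = (−3.3) + (-0.934) + (-0.166) + (+1.3) = -3.1 W/m²/K.
ΔT = −F/λ = −5.4/(-3.1) = 1.74 K.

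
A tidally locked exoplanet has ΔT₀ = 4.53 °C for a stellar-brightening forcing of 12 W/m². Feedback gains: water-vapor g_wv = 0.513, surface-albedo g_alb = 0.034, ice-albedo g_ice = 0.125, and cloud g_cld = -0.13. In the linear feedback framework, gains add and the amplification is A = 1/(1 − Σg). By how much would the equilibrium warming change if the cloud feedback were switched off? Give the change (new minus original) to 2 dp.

3.92 °C

Original: g = 0.542, ΔT = 4.53/(1−0.542) = 9.8908 °C.
Without cloud: g' = 0.672, ΔT' = 4.53/(1−0.672) = 13.8110 °C.
Change = 13.8110 − 9.8908 = 3.92 °C.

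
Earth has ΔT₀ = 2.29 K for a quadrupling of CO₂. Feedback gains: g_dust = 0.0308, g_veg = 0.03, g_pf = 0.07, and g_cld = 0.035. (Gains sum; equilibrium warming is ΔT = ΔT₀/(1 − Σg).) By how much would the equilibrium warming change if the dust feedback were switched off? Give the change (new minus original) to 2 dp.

-0.10 K

Original: g = 0.1658, ΔT = 2.29/(1−0.1658) = 2.7451 K.
Without dust: g' = 0.135, ΔT' = 2.29/(1−0.135) = 2.6474 K.
Change = 2.6474 − 2.7451 = -0.10 K.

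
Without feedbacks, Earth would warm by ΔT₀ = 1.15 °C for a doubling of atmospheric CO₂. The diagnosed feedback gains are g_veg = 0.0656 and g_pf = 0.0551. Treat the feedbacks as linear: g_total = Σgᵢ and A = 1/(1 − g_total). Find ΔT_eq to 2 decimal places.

Total gain g = 0.0656 + 0.0551 = 0.1207.
Amplification A = 1/(1 − 0.1207) = 1.137.
ΔT = 1.15 × 1.137 = 1.31 °C.

1.31 °C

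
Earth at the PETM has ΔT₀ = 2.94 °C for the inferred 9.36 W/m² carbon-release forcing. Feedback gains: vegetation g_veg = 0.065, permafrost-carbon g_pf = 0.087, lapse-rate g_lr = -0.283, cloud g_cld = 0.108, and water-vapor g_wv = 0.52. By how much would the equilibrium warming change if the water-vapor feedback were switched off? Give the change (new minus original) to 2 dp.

Original: g = 0.497, ΔT = 2.94/(1−0.497) = 5.8449 °C.
Without water-vapor: g' = -0.023, ΔT' = 2.94/(1+0.023) = 2.8739 °C.
Change = 2.8739 − 5.8449 = -2.97 °C.

-2.97 °C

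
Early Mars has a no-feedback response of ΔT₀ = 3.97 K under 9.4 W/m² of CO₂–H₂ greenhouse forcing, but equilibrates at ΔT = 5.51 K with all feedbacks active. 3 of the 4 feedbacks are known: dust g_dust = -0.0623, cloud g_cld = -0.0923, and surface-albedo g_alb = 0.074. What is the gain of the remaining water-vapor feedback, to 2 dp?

Amplification A = ΔT/ΔT₀ = 5.51/3.97 = 1.388.
Total gain g = 1 − 1/A = 1 − 1/1.388 = 0.2795.
Known gains sum to -0.0623 − 0.0923 + 0.074 = -0.0806.
g_wv = 0.2795 + 0.0806 = 0.36.

0.36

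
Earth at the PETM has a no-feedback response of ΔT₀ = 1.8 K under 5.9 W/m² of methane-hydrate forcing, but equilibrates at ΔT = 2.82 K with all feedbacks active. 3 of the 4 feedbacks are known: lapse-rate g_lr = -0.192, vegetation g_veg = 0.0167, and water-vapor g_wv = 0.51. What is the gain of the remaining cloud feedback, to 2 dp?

0.03

Amplification A = ΔT/ΔT₀ = 2.82/1.8 = 1.567.
Total gain g = 1 − 1/A = 1 − 1/1.567 = 0.3618.
Known gains sum to -0.192 + 0.0167 + 0.51 = 0.3347.
g_cld = 0.3618 − 0.3347 = 0.03.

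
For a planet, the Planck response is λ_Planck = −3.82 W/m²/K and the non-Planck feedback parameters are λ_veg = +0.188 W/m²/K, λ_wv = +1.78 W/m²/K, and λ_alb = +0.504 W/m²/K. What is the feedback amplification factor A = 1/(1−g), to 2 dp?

Convert to gains: g_veg = 0.188/3.82 = 0.04921; g_wv = 1.78/3.82 = 0.466; g_alb = 0.504/3.82 = 0.1319.
Total gain g = 0.64711.
A = 1/(1 − 0.64711) = 2.83.

2.83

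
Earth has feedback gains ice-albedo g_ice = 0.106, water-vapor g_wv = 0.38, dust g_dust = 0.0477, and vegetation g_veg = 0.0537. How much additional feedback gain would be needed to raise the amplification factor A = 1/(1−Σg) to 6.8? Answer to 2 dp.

0.27

Current total gain = 0.5874.
Target gain for A = 6.8: g* = 1 − 1/6.8 = 0.8529.
Additional gain needed = 0.8529 − 0.5874 = 0.27.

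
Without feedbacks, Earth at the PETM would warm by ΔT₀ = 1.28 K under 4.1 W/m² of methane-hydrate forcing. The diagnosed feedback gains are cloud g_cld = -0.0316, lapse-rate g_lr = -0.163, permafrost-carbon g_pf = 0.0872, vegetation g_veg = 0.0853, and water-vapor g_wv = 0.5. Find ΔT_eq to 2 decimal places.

2.45 K

Total gain g = -0.0316 − 0.163 + 0.0872 + 0.0853 + 0.5 = 0.4779.
Amplification A = 1/(1 − 0.4779) = 1.915.
ΔT = 1.28 × 1.915 = 2.45 K.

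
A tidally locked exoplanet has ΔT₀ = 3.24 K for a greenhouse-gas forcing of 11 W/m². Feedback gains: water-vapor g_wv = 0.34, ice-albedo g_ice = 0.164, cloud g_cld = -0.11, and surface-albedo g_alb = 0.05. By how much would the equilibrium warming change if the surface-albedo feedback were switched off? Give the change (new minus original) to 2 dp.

-0.48 K

Original: g = 0.444, ΔT = 3.24/(1−0.444) = 5.8273 K.
Without surface-albedo: g' = 0.394, ΔT' = 3.24/(1−0.394) = 5.3465 K.
Change = 5.3465 − 5.8273 = -0.48 K.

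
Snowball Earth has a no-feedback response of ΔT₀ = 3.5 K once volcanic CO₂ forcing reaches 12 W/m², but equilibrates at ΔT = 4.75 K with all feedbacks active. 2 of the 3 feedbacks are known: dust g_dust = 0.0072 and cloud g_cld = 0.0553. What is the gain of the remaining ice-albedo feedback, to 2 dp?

0.20

Amplification A = ΔT/ΔT₀ = 4.75/3.5 = 1.357.
Total gain g = 1 − 1/A = 1 − 1/1.357 = 0.2631.
Known gains sum to 0.0072 + 0.0553 = 0.0625.
g_ice = 0.2631 − 0.0625 = 0.20.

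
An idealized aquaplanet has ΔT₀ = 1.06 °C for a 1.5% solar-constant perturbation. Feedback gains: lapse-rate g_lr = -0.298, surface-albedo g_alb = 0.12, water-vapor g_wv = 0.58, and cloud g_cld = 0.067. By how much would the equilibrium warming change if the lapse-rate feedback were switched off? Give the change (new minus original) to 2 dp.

2.55 °C

Original: g = 0.469, ΔT = 1.06/(1−0.469) = 1.9962 °C.
Without lapse-rate: g' = 0.767, ΔT' = 1.06/(1−0.767) = 4.5494 °C.
Change = 4.5494 − 1.9962 = 2.55 °C.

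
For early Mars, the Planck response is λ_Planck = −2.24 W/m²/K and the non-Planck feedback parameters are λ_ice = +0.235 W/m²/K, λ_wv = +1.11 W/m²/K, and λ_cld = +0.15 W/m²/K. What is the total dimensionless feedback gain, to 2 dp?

0.67

Convert to gains: g_ice = 0.235/2.24 = 0.1049; g_wv = 1.11/2.24 = 0.4955; g_cld = 0.15/2.24 = 0.06696.
Total gain g = 0.66736.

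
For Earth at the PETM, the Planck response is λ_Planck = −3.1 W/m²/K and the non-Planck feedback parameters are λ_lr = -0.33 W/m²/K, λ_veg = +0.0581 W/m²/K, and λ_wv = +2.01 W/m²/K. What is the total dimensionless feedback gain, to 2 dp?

0.56

Convert to gains: g_lr = -0.33/3.1 = -0.1065; g_veg = 0.0581/3.1 = 0.01874; g_wv = 2.01/3.1 = 0.6484.
Total gain g = 0.56064.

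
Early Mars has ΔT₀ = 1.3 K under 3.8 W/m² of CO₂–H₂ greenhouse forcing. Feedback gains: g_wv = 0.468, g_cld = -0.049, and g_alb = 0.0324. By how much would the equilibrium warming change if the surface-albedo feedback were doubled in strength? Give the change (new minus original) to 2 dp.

Original: g = 0.4514, ΔT = 1.3/(1−0.4514) = 2.3697 K.
With doubled surface-albedo: g' = 0.4838, ΔT' = 1.3/(1−0.4838) = 2.5184 K.
Change = 2.5184 − 2.3697 = 0.15 K.

0.15 K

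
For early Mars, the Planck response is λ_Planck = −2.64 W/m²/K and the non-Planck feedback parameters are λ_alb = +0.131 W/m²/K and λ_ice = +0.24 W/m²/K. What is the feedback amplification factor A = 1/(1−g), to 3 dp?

1.164

Convert to gains: g_alb = 0.131/2.64 = 0.04962; g_ice = 0.24/2.64 = 0.09091.
Total gain g = 0.14053.
A = 1/(1 − 0.14053) = 1.164.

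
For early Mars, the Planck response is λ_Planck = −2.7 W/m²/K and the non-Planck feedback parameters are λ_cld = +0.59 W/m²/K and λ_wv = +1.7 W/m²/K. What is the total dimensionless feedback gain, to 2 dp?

Convert to gains: g_cld = 0.59/2.7 = 0.2185; g_wv = 1.7/2.7 = 0.6296.
Total gain g = 0.8481.

0.85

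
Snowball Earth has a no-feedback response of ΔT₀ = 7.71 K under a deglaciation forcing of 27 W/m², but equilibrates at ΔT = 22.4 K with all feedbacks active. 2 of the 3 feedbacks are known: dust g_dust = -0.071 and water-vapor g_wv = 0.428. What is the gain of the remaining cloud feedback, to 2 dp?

0.30

Amplification A = ΔT/ΔT₀ = 22.4/7.71 = 2.905.
Total gain g = 1 − 1/A = 1 − 1/2.905 = 0.6558.
Known gains sum to -0.071 + 0.428 = 0.357.
g_cld = 0.6558 − 0.357 = 0.30.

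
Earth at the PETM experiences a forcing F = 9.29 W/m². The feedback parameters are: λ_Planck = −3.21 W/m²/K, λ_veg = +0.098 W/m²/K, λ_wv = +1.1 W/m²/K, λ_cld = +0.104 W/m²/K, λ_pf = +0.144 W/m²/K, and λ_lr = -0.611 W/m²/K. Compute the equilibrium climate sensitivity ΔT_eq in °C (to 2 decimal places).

3.91 °C

Net feedback parameter λ = (−3.21) + (+0.098) + (+1.1) + (+0.104) + (+0.144) + (-0.611) = -2.375 W/m²/K.
ΔT = −F/λ = −9.29/(-2.375) = 3.91 °C.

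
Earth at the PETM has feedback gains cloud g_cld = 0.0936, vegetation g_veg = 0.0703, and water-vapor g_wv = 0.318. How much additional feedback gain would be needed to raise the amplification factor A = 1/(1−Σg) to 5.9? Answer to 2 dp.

0.35

Current total gain = 0.4819.
Target gain for A = 5.9: g* = 1 − 1/5.9 = 0.8305.
Additional gain needed = 0.8305 − 0.4819 = 0.35.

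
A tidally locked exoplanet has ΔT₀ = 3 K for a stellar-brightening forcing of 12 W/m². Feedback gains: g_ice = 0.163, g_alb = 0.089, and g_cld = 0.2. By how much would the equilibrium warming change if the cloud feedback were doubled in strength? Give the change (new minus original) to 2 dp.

3.15 K

Original: g = 0.452, ΔT = 3/(1−0.452) = 5.4745 K.
With doubled cloud: g' = 0.652, ΔT' = 3/(1−0.652) = 8.6207 K.
Change = 8.6207 − 5.4745 = 3.15 K.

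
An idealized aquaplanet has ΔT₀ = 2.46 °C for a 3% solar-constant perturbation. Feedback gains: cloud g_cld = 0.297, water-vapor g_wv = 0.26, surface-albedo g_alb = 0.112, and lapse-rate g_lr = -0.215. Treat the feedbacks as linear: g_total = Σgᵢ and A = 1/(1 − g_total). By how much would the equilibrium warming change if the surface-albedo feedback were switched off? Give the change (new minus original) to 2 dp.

-0.77 °C

Original: g = 0.454, ΔT = 2.46/(1−0.454) = 4.5055 °C.
Without surface-albedo: g' = 0.342, ΔT' = 2.46/(1−0.342) = 3.7386 °C.
Change = 3.7386 − 4.5055 = -0.77 °C.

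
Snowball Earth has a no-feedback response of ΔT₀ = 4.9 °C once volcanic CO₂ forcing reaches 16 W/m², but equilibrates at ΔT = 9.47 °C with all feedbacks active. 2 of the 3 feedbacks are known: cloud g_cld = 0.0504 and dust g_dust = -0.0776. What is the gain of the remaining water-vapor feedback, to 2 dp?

Amplification A = ΔT/ΔT₀ = 9.47/4.9 = 1.933.
Total gain g = 1 − 1/A = 1 − 1/1.933 = 0.4827.
Known gains sum to 0.0504 − 0.0776 = -0.0272.
g_wv = 0.4827 + 0.0272 = 0.51.

0.51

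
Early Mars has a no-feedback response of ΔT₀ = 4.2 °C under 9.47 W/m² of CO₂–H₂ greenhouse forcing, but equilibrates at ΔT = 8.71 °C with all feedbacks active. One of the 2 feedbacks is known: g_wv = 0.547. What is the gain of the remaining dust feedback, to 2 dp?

Amplification A = ΔT/ΔT₀ = 8.71/4.2 = 2.074.
Total gain g = 1 − 1/A = 1 − 1/2.074 = 0.5178.
The known gain is 0.547.
g_dust = 0.5178 − 0.547 = -0.03.

-0.03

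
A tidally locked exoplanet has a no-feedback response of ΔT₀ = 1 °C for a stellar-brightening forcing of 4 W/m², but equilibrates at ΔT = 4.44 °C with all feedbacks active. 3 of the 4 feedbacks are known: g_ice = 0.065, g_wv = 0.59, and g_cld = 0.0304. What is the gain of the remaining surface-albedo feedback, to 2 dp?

Amplification A = ΔT/ΔT₀ = 4.44/1 = 4.44.
Total gain g = 1 − 1/A = 1 − 1/4.44 = 0.7748.
Known gains sum to 0.065 + 0.59 + 0.0304 = 0.6854.
g_alb = 0.7748 − 0.6854 = 0.09.

0.09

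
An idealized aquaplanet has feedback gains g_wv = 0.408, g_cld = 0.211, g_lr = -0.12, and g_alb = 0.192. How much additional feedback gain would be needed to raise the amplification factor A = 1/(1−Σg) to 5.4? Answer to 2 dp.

Current total gain = 0.691.
Target gain for A = 5.4: g* = 1 − 1/5.4 = 0.8148.
Additional gain needed = 0.8148 − 0.691 = 0.12.

0.12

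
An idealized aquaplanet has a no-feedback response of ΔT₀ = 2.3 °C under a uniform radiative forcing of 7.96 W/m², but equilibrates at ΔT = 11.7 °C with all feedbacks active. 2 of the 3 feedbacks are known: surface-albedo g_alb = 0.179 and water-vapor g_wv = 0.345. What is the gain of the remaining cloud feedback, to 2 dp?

0.28

Amplification A = ΔT/ΔT₀ = 11.7/2.3 = 5.087.
Total gain g = 1 − 1/A = 1 − 1/5.087 = 0.8034.
Known gains sum to 0.179 + 0.345 = 0.524.
g_cld = 0.8034 − 0.524 = 0.28.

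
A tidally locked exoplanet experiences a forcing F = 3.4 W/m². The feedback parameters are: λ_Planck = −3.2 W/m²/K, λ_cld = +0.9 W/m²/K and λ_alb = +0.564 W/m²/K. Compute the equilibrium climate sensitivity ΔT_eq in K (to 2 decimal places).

Net feedback parameter λ = (−3.2) + (+0.9) + (+0.564) = -1.736 W/m²/K.
ΔT = −F/λ = −3.4/(-1.736) = 1.96 K.

1.96 K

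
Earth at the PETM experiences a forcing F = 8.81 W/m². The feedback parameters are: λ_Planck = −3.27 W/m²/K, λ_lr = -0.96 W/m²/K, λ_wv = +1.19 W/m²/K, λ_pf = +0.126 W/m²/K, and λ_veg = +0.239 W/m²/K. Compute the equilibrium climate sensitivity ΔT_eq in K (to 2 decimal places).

Net feedback parameter λ = (−3.27) + (-0.96) + (+1.19) + (+0.126) + (+0.239) = -2.675 W/m²/K.
ΔT = −F/λ = −8.81/(-2.675) = 3.29 K.

3.29 K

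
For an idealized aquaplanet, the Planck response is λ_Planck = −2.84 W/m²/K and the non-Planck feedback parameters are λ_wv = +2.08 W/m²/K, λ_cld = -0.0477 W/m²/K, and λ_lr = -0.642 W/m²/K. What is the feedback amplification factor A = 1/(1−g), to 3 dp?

1.959

Convert to gains: g_wv = 2.08/2.84 = 0.7324; g_cld = -0.0477/2.84 = -0.0168; g_lr = -0.642/2.84 = -0.2261.
Total gain g = 0.4895.
A = 1/(1 − 0.4895) = 1.959.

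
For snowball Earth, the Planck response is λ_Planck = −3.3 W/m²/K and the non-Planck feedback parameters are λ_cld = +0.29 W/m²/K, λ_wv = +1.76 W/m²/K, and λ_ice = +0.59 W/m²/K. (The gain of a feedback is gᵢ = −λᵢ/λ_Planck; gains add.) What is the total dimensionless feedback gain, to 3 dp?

Convert to gains: g_cld = 0.29/3.3 = 0.08788; g_wv = 1.76/3.3 = 0.5333; g_ice = 0.59/3.3 = 0.1788.
Total gain g = 0.79998.

0.800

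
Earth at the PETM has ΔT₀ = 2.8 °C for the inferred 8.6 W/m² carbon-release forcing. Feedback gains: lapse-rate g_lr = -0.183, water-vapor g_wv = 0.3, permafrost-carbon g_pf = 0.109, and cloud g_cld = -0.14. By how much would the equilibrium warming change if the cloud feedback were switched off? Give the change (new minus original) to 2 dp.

0.55 °C

Original: g = 0.086, ΔT = 2.8/(1−0.086) = 3.0635 °C.
Without cloud: g' = 0.226, ΔT' = 2.8/(1−0.226) = 3.6176 °C.
Change = 3.6176 − 3.0635 = 0.55 °C.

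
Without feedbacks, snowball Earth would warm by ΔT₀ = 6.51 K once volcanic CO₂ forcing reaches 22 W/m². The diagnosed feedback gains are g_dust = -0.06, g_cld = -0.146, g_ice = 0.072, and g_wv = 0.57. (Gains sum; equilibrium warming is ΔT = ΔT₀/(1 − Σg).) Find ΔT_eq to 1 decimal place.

11.5 K

Total gain g = -0.06 − 0.146 + 0.072 + 0.57 = 0.436.
Amplification A = 1/(1 − 0.436) = 1.773.
ΔT = 6.51 × 1.773 = 11.5 K.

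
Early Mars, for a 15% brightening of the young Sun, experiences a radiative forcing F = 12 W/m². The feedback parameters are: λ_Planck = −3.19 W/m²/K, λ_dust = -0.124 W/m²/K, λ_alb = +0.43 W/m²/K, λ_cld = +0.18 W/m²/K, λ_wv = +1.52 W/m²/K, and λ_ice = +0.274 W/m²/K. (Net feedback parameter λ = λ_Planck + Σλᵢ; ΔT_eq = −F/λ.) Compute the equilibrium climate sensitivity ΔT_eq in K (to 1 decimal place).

13.2 K

Net feedback parameter λ = (−3.19) + (-0.124) + (+0.43) + (+0.18) + (+1.52) + (+0.274) = -0.91 W/m²/K.
ΔT = −F/λ = −12/(-0.91) = 13.2 K.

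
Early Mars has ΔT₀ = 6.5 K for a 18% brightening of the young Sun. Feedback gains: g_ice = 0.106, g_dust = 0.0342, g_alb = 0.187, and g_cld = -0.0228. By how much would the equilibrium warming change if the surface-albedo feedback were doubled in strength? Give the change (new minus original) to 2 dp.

3.44 K

Original: g = 0.3044, ΔT = 6.5/(1−0.3044) = 9.3445 K.
With doubled surface-albedo: g' = 0.4914, ΔT' = 6.5/(1−0.4914) = 12.7802 K.
Change = 12.7802 − 9.3445 = 3.44 K.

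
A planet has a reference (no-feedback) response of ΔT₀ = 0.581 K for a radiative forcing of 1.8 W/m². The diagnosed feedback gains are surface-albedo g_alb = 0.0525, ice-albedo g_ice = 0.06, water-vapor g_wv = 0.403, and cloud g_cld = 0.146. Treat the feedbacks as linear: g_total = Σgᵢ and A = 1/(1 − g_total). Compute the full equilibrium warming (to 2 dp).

1.72 K

Total gain g = 0.0525 + 0.06 + 0.403 + 0.146 = 0.6615.
Amplification A = 1/(1 − 0.6615) = 2.954.
ΔT = 0.581 × 2.954 = 1.72 K.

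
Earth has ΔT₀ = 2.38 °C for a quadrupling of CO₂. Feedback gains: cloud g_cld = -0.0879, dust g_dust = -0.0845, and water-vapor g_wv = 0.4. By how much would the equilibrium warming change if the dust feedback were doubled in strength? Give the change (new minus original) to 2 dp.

Original: g = 0.2276, ΔT = 2.38/(1−0.2276) = 3.0813 °C.
With doubled dust: g' = 0.1431, ΔT' = 2.38/(1−0.1431) = 2.7775 °C.
Change = 2.7775 − 3.0813 = -0.30 °C.

-0.30 °C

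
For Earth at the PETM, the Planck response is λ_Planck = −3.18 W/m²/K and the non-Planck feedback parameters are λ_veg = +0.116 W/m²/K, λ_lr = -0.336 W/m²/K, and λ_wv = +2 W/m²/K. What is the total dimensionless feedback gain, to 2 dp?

Convert to gains: g_veg = 0.116/3.18 = 0.03648; g_lr = -0.336/3.18 = -0.1057; g_wv = 2/3.18 = 0.6289.
Total gain g = 0.55968.

0.56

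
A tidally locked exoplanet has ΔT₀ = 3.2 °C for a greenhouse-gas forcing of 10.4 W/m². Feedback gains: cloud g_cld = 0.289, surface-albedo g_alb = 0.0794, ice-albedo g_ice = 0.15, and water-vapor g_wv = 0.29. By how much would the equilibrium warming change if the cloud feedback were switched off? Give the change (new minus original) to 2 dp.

-10.04 °C

Original: g = 0.8084, ΔT = 3.2/(1−0.8084) = 16.7015 °C.
Without cloud: g' = 0.5194, ΔT' = 3.2/(1−0.5194) = 6.6583 °C.
Change = 6.6583 − 16.7015 = -10.04 °C.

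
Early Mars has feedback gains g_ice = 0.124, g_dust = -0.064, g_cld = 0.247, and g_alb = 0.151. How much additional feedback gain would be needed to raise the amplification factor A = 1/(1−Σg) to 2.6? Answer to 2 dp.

Current total gain = 0.458.
Target gain for A = 2.6: g* = 1 − 1/2.6 = 0.6154.
Additional gain needed = 0.6154 − 0.458 = 0.16.

0.16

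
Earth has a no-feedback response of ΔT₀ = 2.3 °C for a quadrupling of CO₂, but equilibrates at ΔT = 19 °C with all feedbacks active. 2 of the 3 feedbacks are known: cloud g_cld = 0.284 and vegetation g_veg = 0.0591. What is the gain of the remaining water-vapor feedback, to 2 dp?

0.54

Amplification A = ΔT/ΔT₀ = 19/2.3 = 8.261.
Total gain g = 1 − 1/A = 1 − 1/8.261 = 0.8789.
Known gains sum to 0.284 + 0.0591 = 0.3431.
g_wv = 0.8789 − 0.3431 = 0.54.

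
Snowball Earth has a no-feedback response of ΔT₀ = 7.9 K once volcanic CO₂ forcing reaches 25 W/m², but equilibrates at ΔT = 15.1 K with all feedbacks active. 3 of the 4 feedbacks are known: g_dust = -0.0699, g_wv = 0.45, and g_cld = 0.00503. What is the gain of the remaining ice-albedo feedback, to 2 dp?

0.09

Amplification A = ΔT/ΔT₀ = 15.1/7.9 = 1.911.
Total gain g = 1 − 1/A = 1 − 1/1.911 = 0.4767.
Known gains sum to -0.0699 + 0.45 + 0.00503 = 0.38513.
g_ice = 0.4767 − 0.38513 = 0.09.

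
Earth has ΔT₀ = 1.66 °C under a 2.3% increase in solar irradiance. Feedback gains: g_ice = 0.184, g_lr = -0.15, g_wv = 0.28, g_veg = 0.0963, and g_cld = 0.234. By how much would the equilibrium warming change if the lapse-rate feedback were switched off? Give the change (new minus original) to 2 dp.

3.40 °C

Original: g = 0.6443, ΔT = 1.66/(1−0.6443) = 4.6669 °C.
Without lapse-rate: g' = 0.7943, ΔT' = 1.66/(1−0.7943) = 8.0700 °C.
Change = 8.0700 − 4.6669 = 3.40 °C.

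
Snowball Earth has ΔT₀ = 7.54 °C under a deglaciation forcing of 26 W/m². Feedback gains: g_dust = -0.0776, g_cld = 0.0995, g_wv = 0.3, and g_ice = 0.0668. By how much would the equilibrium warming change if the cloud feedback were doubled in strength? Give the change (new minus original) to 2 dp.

2.40 °C

Original: g = 0.3887, ΔT = 7.54/(1−0.3887) = 12.3344 °C.
With doubled cloud: g' = 0.4882, ΔT' = 7.54/(1−0.4882) = 14.7323 °C.
Change = 14.7323 − 12.3344 = 2.40 °C.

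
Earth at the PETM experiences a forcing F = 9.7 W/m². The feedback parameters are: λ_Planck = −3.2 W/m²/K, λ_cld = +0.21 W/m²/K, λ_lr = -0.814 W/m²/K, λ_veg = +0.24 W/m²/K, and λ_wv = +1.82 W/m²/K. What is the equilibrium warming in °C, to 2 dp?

5.56 °C

Net feedback parameter λ = (−3.2) + (+0.21) + (-0.814) + (+0.24) + (+1.82) = -1.744 W/m²/K.
ΔT = −F/λ = −9.7/(-1.744) = 5.56 °C.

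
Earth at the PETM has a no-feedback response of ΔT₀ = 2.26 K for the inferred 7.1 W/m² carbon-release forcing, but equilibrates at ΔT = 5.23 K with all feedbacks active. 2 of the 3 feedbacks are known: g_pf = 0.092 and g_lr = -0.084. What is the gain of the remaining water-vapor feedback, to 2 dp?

0.56

Amplification A = ΔT/ΔT₀ = 5.23/2.26 = 2.314.
Total gain g = 1 − 1/A = 1 − 1/2.314 = 0.5678.
Known gains sum to 0.092 − 0.084 = 0.008.
g_wv = 0.5678 − 0.008 = 0.56.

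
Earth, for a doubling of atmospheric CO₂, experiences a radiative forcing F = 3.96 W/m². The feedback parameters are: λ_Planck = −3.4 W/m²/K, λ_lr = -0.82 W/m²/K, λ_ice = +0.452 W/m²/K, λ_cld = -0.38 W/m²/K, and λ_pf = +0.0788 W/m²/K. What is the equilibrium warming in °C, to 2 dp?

Net feedback parameter λ = (−3.4) + (-0.82) + (+0.452) + (-0.38) + (+0.0788) = -4.0692 W/m²/K.
ΔT = −F/λ = −3.96/(-4.0692) = 0.97 °C.

0.97 °C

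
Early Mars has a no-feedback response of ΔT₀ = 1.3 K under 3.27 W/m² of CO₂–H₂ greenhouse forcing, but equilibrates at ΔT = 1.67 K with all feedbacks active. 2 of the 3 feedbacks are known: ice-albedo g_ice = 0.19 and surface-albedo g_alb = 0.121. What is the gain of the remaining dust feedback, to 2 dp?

-0.09

Amplification A = ΔT/ΔT₀ = 1.67/1.3 = 1.285.
Total gain g = 1 − 1/A = 1 − 1/1.285 = 0.2218.
Known gains sum to 0.19 + 0.121 = 0.311.
g_dust = 0.2218 − 0.311 = -0.09.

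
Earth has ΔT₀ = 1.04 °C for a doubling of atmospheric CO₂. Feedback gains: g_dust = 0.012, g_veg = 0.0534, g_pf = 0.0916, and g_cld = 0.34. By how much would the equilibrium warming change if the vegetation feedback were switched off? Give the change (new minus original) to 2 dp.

Original: g = 0.497, ΔT = 1.04/(1−0.497) = 2.0676 °C.
Without vegetation: g' = 0.4436, ΔT' = 1.04/(1−0.4436) = 1.8692 °C.
Change = 1.8692 − 2.0676 = -0.20 °C.

-0.20 °C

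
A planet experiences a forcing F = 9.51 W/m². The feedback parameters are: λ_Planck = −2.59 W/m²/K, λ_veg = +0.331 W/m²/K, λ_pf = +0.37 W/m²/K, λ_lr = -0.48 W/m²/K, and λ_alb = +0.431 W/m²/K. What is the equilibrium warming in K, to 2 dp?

Net feedback parameter λ = (−2.59) + (+0.331) + (+0.37) + (-0.48) + (+0.431) = -1.938 W/m²/K.
ΔT = −F/λ = −9.51/(-1.938) = 4.91 K.

4.91 K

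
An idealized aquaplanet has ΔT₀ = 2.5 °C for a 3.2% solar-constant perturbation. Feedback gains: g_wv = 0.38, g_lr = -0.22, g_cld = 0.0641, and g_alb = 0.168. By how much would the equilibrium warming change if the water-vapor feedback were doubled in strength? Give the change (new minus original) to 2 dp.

6.86 °C

Original: g = 0.3921, ΔT = 2.5/(1−0.3921) = 4.1125 °C.
With doubled water-vapor: g' = 0.7721, ΔT' = 2.5/(1−0.7721) = 10.9697 °C.
Change = 10.9697 − 4.1125 = 6.86 °C.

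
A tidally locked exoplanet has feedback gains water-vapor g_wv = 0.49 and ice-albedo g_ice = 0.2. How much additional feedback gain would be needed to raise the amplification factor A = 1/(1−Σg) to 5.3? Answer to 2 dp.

Current total gain = 0.69.
Target gain for A = 5.3: g* = 1 − 1/5.3 = 0.8113.
Additional gain needed = 0.8113 − 0.69 = 0.12.

0.12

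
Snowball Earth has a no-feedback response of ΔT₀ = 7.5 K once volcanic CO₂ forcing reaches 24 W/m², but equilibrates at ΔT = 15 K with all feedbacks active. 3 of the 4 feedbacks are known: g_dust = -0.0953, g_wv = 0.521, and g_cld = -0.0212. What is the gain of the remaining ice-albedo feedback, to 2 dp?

0.10

Amplification A = ΔT/ΔT₀ = 15/7.5 = 2.
Total gain g = 1 − 1/A = 1 − 1/2 = 0.5.
Known gains sum to -0.0953 + 0.521 − 0.0212 = 0.4045.
g_ice = 0.5 − 0.4045 = 0.10.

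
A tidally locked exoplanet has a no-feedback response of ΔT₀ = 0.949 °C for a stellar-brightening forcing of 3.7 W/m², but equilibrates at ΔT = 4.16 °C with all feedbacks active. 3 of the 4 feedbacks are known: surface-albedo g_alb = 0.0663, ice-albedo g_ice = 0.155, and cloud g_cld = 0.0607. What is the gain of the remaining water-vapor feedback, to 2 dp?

Amplification A = ΔT/ΔT₀ = 4.16/0.949 = 4.384.
Total gain g = 1 − 1/A = 1 − 1/4.384 = 0.7719.
Known gains sum to 0.0663 + 0.155 + 0.0607 = 0.282.
g_wv = 0.7719 − 0.282 = 0.49.

0.49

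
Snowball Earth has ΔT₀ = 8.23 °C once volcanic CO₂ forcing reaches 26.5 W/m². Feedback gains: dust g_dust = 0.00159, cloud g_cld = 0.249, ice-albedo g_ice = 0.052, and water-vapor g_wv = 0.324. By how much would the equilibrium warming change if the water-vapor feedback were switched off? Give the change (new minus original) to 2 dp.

Original: g = 0.62659, ΔT = 8.23/(1−0.62659) = 22.0401 °C.
Without water-vapor: g' = 0.30259, ΔT' = 8.23/(1−0.30259) = 11.8008 °C.
Change = 11.8008 − 22.0401 = -10.24 °C.

-10.24 °C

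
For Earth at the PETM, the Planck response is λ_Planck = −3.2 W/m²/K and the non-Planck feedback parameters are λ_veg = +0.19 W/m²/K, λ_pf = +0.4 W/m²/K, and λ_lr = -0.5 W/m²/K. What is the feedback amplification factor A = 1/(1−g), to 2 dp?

Convert to gains: g_veg = 0.19/3.2 = 0.05937; g_pf = 0.4/3.2 = 0.125; g_lr = -0.5/3.2 = -0.1562.
Total gain g = 0.02817.
A = 1/(1 − 0.02817) = 1.03.

1.03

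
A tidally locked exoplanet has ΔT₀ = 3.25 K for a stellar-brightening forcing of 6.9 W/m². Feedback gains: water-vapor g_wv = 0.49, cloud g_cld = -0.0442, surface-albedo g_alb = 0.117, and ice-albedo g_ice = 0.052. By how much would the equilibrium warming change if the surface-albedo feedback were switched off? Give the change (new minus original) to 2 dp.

Original: g = 0.6148, ΔT = 3.25/(1−0.6148) = 8.4372 K.
Without surface-albedo: g' = 0.4978, ΔT' = 3.25/(1−0.4978) = 6.4715 K.
Change = 6.4715 − 8.4372 = -1.97 K.

-1.97 K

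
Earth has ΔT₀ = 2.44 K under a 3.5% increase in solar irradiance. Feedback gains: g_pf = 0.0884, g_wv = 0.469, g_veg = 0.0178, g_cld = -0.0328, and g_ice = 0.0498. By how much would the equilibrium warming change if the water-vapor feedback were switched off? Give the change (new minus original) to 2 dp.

-3.20 K

Original: g = 0.5922, ΔT = 2.44/(1−0.5922) = 5.9833 K.
Without water-vapor: g' = 0.1232, ΔT' = 2.44/(1−0.1232) = 2.7828 K.
Change = 2.7828 − 5.9833 = -3.20 K.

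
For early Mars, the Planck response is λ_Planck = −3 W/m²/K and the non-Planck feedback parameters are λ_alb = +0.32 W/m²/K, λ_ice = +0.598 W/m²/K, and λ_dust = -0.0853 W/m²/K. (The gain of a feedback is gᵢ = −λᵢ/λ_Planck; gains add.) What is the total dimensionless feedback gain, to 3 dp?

0.278

Convert to gains: g_alb = 0.32/3 = 0.1067; g_ice = 0.598/3 = 0.1993; g_dust = -0.0853/3 = -0.02843.
Total gain g = 0.27757.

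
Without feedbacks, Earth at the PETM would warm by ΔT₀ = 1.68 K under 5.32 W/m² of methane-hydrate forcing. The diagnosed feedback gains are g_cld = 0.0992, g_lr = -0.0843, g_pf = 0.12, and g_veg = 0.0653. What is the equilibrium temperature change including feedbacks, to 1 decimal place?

Total gain g = 0.0992 − 0.0843 + 0.12 + 0.0653 = 0.2002.
Amplification A = 1/(1 − 0.2002) = 1.25.
ΔT = 1.68 × 1.25 = 2.1 K.

2.1 K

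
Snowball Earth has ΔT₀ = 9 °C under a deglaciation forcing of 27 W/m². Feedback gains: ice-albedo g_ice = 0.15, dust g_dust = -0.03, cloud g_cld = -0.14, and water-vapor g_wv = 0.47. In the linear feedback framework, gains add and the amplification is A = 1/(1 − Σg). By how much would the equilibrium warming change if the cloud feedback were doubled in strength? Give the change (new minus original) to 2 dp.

-3.32 °C

Original: g = 0.45, ΔT = 9/(1−0.45) = 16.3636 °C.
With doubled cloud: g' = 0.31, ΔT' = 9/(1−0.31) = 13.0435 °C.
Change = 13.0435 − 16.3636 = -3.32 °C.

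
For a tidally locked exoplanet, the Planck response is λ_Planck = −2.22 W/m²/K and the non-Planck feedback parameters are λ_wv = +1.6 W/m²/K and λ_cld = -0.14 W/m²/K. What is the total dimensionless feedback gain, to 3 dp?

Convert to gains: g_wv = 1.6/2.22 = 0.7207; g_cld = -0.14/2.22 = -0.06306.
Total gain g = 0.65764.

0.658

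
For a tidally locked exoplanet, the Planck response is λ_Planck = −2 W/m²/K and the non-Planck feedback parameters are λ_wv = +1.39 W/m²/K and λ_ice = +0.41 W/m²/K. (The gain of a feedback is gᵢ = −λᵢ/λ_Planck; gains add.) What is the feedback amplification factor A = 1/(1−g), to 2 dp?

Convert to gains: g_wv = 1.39/2 = 0.695; g_ice = 0.41/2 = 0.205.
Total gain g = 0.9.
A = 1/(1 − 0.9) = 10.00.

10.00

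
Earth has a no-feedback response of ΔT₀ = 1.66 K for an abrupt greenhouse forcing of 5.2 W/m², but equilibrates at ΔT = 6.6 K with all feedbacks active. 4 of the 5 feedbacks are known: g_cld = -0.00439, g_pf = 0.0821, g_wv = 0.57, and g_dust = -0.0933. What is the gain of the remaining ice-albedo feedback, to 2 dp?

Amplification A = ΔT/ΔT₀ = 6.6/1.66 = 3.976.
Total gain g = 1 − 1/A = 1 − 1/3.976 = 0.7485.
Known gains sum to -0.00439 + 0.0821 + 0.57 − 0.0933 = 0.55441.
g_ice = 0.7485 − 0.55441 = 0.19.

0.19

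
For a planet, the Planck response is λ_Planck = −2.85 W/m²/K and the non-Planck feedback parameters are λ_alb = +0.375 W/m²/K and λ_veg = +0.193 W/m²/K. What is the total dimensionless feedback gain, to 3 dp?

Convert to gains: g_alb = 0.375/2.85 = 0.1316; g_veg = 0.193/2.85 = 0.06772.
Total gain g = 0.19932.

0.199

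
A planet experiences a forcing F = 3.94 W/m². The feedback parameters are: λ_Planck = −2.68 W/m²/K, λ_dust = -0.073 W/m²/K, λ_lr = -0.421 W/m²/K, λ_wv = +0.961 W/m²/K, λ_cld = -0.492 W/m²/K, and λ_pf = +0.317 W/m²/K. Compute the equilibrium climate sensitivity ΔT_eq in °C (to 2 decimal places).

1.65 °C

Net feedback parameter λ = (−2.68) + (-0.073) + (-0.421) + (+0.961) + (-0.492) + (+0.317) = -2.388 W/m²/K.
ΔT = −F/λ = −3.94/(-2.388) = 1.65 °C.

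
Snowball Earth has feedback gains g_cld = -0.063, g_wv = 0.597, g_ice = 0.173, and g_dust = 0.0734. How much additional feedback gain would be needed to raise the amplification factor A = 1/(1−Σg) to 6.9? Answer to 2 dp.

0.07

Current total gain = 0.7804.
Target gain for A = 6.9: g* = 1 − 1/6.9 = 0.8551.
Additional gain needed = 0.8551 − 0.7804 = 0.07.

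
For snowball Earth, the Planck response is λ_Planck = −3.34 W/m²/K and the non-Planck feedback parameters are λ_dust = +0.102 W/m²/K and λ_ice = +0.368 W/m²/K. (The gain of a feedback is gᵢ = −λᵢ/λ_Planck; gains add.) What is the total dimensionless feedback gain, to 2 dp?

0.14

Convert to gains: g_dust = 0.102/3.34 = 0.03054; g_ice = 0.368/3.34 = 0.1102.
Total gain g = 0.14074.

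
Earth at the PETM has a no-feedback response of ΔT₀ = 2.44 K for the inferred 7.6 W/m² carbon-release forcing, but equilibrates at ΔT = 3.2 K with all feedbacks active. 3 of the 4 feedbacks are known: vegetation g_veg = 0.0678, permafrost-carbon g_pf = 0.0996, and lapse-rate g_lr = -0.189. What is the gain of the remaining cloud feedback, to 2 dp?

Amplification A = ΔT/ΔT₀ = 3.2/2.44 = 1.311.
Total gain g = 1 − 1/A = 1 − 1/1.311 = 0.2372.
Known gains sum to 0.0678 + 0.0996 − 0.189 = -0.0216.
g_cld = 0.2372 + 0.0216 = 0.26.

0.26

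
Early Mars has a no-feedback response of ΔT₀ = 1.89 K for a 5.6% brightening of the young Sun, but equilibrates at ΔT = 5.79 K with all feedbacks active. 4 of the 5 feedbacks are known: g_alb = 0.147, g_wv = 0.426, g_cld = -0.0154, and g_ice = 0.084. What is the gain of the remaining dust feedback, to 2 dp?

Amplification A = ΔT/ΔT₀ = 5.79/1.89 = 3.063.
Total gain g = 1 − 1/A = 1 − 1/3.063 = 0.6735.
Known gains sum to 0.147 + 0.426 − 0.0154 + 0.084 = 0.6416.
g_dust = 0.6735 − 0.6416 = 0.03.

0.03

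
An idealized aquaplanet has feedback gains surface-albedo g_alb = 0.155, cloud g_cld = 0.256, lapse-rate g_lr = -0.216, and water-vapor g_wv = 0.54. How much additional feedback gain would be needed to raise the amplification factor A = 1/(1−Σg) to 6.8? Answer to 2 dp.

0.12

Current total gain = 0.735.
Target gain for A = 6.8: g* = 1 − 1/6.8 = 0.8529.
Additional gain needed = 0.8529 − 0.735 = 0.12.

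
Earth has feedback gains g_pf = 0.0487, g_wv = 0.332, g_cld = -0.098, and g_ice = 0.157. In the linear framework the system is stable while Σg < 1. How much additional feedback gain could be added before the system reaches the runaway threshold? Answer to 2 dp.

Current total gain = 0.0487 + 0.332 − 0.098 + 0.157 = 0.4397.
Margin to runaway = 1 − 0.4397 = 0.56.

0.56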